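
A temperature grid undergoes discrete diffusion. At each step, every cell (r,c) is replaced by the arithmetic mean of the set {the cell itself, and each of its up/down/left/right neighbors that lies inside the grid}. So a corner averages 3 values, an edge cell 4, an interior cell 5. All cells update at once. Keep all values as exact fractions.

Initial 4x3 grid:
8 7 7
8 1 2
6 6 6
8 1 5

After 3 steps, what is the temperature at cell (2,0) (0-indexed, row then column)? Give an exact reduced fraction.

Step 1: cell (2,0) = 7
Step 2: cell (2,0) = 87/16
Step 3: cell (2,0) = 13511/2400
Full grid after step 3:
  6689/1080 26597/4800 5629/1080
  41383/7200 10753/2000 33833/7200
  13511/2400 4819/1000 11161/2400
  749/144 993/200 637/144

Answer: 13511/2400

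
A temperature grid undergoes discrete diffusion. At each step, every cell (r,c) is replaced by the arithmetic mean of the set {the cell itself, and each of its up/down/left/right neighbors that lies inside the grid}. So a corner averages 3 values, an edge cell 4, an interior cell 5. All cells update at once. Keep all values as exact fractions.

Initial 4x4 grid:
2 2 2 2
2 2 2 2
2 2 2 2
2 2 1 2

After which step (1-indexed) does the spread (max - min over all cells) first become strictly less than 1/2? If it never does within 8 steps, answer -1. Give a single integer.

Answer: 1

Derivation:
Step 1: max=2, min=5/3, spread=1/3
  -> spread < 1/2 first at step 1
Step 2: max=2, min=209/120, spread=31/120
Step 3: max=2, min=1949/1080, spread=211/1080
Step 4: max=2, min=199157/108000, spread=16843/108000
Step 5: max=17921/9000, min=1805357/972000, spread=130111/972000
Step 6: max=1072841/540000, min=54677633/29160000, spread=3255781/29160000
Step 7: max=1068893/540000, min=1649246309/874800000, spread=82360351/874800000
Step 8: max=191893559/97200000, min=49736683109/26244000000, spread=2074577821/26244000000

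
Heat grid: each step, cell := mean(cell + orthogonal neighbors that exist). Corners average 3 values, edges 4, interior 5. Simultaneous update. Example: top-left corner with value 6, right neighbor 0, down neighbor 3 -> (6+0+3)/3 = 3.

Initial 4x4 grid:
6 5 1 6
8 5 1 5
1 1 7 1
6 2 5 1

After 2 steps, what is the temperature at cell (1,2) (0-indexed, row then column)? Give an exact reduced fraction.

Answer: 173/50

Derivation:
Step 1: cell (1,2) = 19/5
Step 2: cell (1,2) = 173/50
Full grid after step 2:
  187/36 107/24 153/40 7/2
  29/6 81/20 173/50 291/80
  19/5 177/50 69/20 145/48
  7/2 269/80 151/48 115/36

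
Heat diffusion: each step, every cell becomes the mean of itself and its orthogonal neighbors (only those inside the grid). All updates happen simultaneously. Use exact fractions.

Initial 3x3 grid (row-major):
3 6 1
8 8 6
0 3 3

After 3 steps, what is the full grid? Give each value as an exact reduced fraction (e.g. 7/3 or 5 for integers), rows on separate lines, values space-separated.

Answer: 10957/2160 11569/2400 647/135
67339/14400 28843/6000 32207/7200
9637/2160 30607/7200 131/30

Derivation:
After step 1:
  17/3 9/2 13/3
  19/4 31/5 9/2
  11/3 7/2 4
After step 2:
  179/36 207/40 40/9
  1217/240 469/100 571/120
  143/36 521/120 4
After step 3:
  10957/2160 11569/2400 647/135
  67339/14400 28843/6000 32207/7200
  9637/2160 30607/7200 131/30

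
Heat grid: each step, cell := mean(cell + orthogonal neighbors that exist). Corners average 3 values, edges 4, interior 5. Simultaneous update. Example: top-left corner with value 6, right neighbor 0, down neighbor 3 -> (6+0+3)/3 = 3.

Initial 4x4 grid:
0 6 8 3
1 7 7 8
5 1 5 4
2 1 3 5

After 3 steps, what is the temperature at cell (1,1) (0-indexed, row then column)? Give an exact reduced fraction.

Step 1: cell (1,1) = 22/5
Step 2: cell (1,1) = 237/50
Step 3: cell (1,1) = 25097/6000
Full grid after step 3:
  8039/2160 34187/7200 39539/7200 2617/432
  12961/3600 25097/6000 32531/6000 9971/1800
  10361/3600 22393/6000 8577/2000 2989/600
  5863/2160 21067/7200 3067/800 595/144

Answer: 25097/6000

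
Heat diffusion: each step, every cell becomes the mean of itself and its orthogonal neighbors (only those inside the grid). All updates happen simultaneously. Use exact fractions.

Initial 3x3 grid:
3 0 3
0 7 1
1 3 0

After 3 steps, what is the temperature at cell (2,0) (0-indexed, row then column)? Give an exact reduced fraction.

Answer: 2161/1080

Derivation:
Step 1: cell (2,0) = 4/3
Step 2: cell (2,0) = 41/18
Step 3: cell (2,0) = 2161/1080
Full grid after step 3:
  61/30 34069/14400 1133/540
  33019/14400 2063/1000 33719/14400
  2161/1080 33119/14400 2191/1080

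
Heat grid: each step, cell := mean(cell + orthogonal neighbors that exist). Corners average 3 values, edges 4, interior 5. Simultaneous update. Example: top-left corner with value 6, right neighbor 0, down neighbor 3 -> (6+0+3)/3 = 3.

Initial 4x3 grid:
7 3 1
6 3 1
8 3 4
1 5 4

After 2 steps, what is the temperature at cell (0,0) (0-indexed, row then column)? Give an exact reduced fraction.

Answer: 89/18

Derivation:
Step 1: cell (0,0) = 16/3
Step 2: cell (0,0) = 89/18
Full grid after step 2:
  89/18 137/40 89/36
  571/120 391/100 607/240
  593/120 371/100 851/240
  149/36 337/80 127/36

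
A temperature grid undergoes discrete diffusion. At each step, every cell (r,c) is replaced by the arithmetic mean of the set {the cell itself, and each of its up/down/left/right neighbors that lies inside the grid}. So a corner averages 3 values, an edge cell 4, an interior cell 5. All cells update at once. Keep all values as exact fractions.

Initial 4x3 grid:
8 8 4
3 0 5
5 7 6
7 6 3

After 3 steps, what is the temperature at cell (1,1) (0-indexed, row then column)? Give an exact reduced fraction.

Answer: 4987/1000

Derivation:
Step 1: cell (1,1) = 23/5
Step 2: cell (1,1) = 443/100
Step 3: cell (1,1) = 4987/1000
Full grid after step 3:
  5623/1080 1481/300 676/135
  2219/450 4987/1000 16877/3600
  3167/600 9909/2000 2003/400
  1297/240 25981/4800 3701/720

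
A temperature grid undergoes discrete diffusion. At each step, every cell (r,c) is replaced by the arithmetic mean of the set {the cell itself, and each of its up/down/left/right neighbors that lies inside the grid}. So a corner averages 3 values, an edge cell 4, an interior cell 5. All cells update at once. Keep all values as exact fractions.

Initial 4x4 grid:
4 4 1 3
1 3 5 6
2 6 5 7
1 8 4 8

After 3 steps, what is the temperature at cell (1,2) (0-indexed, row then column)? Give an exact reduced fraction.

Answer: 1291/300

Derivation:
Step 1: cell (1,2) = 4
Step 2: cell (1,2) = 217/50
Step 3: cell (1,2) = 1291/300
Full grid after step 3:
  2171/720 7867/2400 26897/7200 109/27
  1277/400 7369/2000 1291/300 34067/7200
  2557/720 1612/375 30641/6000 40307/7200
  2137/540 3319/720 20071/3600 12899/2160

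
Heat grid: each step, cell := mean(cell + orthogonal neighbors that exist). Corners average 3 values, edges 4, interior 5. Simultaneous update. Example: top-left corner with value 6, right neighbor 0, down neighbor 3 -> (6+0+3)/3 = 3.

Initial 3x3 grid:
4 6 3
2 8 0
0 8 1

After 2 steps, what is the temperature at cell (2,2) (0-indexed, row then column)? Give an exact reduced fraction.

Answer: 41/12

Derivation:
Step 1: cell (2,2) = 3
Step 2: cell (2,2) = 41/12
Full grid after step 2:
  17/4 341/80 15/4
  469/120 104/25 69/20
  133/36 923/240 41/12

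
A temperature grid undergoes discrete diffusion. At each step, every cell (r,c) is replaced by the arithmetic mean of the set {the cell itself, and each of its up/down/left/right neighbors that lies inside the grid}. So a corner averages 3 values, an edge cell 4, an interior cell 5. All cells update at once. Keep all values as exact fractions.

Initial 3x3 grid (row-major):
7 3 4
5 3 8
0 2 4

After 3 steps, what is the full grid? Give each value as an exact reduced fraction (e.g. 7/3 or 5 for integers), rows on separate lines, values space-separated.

Answer: 383/90 6981/1600 209/45
53179/14400 2029/500 61379/14400
1793/540 16643/4800 2143/540

Derivation:
After step 1:
  5 17/4 5
  15/4 21/5 19/4
  7/3 9/4 14/3
After step 2:
  13/3 369/80 14/3
  917/240 96/25 1117/240
  25/9 269/80 35/9
After step 3:
  383/90 6981/1600 209/45
  53179/14400 2029/500 61379/14400
  1793/540 16643/4800 2143/540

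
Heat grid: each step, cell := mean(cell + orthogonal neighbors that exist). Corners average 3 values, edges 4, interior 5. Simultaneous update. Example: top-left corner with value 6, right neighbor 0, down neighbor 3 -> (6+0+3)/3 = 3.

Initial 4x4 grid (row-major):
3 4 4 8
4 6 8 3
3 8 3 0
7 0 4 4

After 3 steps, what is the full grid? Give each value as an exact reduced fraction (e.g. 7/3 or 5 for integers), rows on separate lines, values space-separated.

Answer: 1979/432 33433/7200 12283/2400 581/120
989/225 29497/6000 4569/1000 11023/2400
2081/450 1592/375 25501/6000 25669/7200
112/27 1901/450 1549/450 7171/2160

Derivation:
After step 1:
  11/3 17/4 6 5
  4 6 24/5 19/4
  11/2 4 23/5 5/2
  10/3 19/4 11/4 8/3
After step 2:
  143/36 239/48 401/80 21/4
  115/24 461/100 523/100 341/80
  101/24 497/100 373/100 871/240
  163/36 89/24 443/120 95/36
After step 3:
  1979/432 33433/7200 12283/2400 581/120
  989/225 29497/6000 4569/1000 11023/2400
  2081/450 1592/375 25501/6000 25669/7200
  112/27 1901/450 1549/450 7171/2160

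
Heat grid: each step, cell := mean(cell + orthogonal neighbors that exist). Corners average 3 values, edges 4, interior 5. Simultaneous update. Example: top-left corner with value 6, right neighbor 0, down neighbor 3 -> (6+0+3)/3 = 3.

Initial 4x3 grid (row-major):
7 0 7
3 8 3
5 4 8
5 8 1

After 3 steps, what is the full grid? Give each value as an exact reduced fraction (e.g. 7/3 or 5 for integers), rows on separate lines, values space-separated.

After step 1:
  10/3 11/2 10/3
  23/4 18/5 13/2
  17/4 33/5 4
  6 9/2 17/3
After step 2:
  175/36 473/120 46/9
  127/30 559/100 523/120
  113/20 459/100 683/120
  59/12 683/120 85/18
After step 3:
  4693/1080 35107/7200 1207/270
  18301/3600 3407/750 4669/900
  1939/400 2041/375 8713/1800
  1951/360 35857/7200 2899/540

Answer: 4693/1080 35107/7200 1207/270
18301/3600 3407/750 4669/900
1939/400 2041/375 8713/1800
1951/360 35857/7200 2899/540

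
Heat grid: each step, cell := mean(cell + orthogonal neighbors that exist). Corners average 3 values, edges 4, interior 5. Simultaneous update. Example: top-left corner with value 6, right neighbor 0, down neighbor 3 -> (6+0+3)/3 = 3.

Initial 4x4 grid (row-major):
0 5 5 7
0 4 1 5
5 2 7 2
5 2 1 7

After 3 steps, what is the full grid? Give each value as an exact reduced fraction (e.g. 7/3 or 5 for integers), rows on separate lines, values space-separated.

Answer: 5629/2160 749/225 3533/900 1253/270
20563/7200 18103/6000 6067/1500 7501/1800
281/96 1731/500 20921/6000 1519/360
61/18 517/160 1097/288 8051/2160

Derivation:
After step 1:
  5/3 7/2 9/2 17/3
  9/4 12/5 22/5 15/4
  3 4 13/5 21/4
  4 5/2 17/4 10/3
After step 2:
  89/36 181/60 271/60 167/36
  559/240 331/100 353/100 143/30
  53/16 29/10 41/10 56/15
  19/6 59/16 761/240 77/18
After step 3:
  5629/2160 749/225 3533/900 1253/270
  20563/7200 18103/6000 6067/1500 7501/1800
  281/96 1731/500 20921/6000 1519/360
  61/18 517/160 1097/288 8051/2160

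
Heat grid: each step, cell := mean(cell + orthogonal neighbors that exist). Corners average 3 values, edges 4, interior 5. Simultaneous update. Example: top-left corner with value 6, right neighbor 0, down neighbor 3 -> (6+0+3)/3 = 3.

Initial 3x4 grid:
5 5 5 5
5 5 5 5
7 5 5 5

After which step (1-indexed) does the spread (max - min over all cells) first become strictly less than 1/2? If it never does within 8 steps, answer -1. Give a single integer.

Answer: 3

Derivation:
Step 1: max=17/3, min=5, spread=2/3
Step 2: max=50/9, min=5, spread=5/9
Step 3: max=581/108, min=5, spread=41/108
  -> spread < 1/2 first at step 3
Step 4: max=69017/12960, min=5, spread=4217/12960
Step 5: max=4097149/777600, min=18079/3600, spread=38417/155520
Step 6: max=244480211/46656000, min=362597/72000, spread=1903471/9331200
Step 7: max=14597789089/2799360000, min=10915759/2160000, spread=18038617/111974400
Step 8: max=873076182851/167961600000, min=984926759/194400000, spread=883978523/6718464000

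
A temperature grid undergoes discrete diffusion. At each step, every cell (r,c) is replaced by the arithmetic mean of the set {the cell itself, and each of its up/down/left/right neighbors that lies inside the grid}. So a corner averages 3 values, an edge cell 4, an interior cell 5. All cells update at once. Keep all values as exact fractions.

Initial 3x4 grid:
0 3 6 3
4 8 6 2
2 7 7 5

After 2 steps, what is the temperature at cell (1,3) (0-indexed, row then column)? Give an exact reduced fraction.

Answer: 68/15

Derivation:
Step 1: cell (1,3) = 4
Step 2: cell (1,3) = 68/15
Full grid after step 2:
  121/36 1001/240 1093/240 73/18
  473/120 503/100 523/100 68/15
  83/18 1331/240 1363/240 179/36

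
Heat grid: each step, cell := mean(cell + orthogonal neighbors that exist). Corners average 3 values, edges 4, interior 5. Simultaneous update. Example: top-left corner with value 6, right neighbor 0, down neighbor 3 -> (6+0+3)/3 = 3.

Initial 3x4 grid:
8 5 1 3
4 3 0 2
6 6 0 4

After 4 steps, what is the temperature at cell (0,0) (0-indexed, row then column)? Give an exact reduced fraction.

Step 1: cell (0,0) = 17/3
Step 2: cell (0,0) = 91/18
Step 3: cell (0,0) = 10051/2160
Step 4: cell (0,0) = 562151/129600
Full grid after step 4:
  562151/129600 401453/108000 100411/36000 101297/43200
  1260053/288000 438097/120000 331997/120000 647533/288000
  550801/129600 787031/216000 198197/72000 33649/14400

Answer: 562151/129600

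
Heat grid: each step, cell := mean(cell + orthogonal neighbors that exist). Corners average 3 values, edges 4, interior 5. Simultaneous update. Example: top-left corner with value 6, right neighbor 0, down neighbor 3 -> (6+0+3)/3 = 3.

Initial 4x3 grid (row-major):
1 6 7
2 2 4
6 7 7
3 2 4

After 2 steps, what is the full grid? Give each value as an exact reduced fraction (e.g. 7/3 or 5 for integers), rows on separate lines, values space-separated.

Answer: 13/4 253/60 44/9
289/80 83/20 611/120
943/240 23/5 589/120
73/18 21/5 83/18

Derivation:
After step 1:
  3 4 17/3
  11/4 21/5 5
  9/2 24/5 11/2
  11/3 4 13/3
After step 2:
  13/4 253/60 44/9
  289/80 83/20 611/120
  943/240 23/5 589/120
  73/18 21/5 83/18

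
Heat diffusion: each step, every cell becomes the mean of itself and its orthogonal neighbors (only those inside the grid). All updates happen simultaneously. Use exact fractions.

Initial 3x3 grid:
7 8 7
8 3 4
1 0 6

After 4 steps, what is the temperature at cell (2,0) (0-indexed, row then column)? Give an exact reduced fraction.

Answer: 179909/43200

Derivation:
Step 1: cell (2,0) = 3
Step 2: cell (2,0) = 41/12
Step 3: cell (2,0) = 2827/720
Step 4: cell (2,0) = 179909/43200
Full grid after step 4:
  176663/32400 1582153/288000 694927/129600
  4181209/864000 857729/180000 1030771/216000
  179909/43200 1772167/432000 268001/64800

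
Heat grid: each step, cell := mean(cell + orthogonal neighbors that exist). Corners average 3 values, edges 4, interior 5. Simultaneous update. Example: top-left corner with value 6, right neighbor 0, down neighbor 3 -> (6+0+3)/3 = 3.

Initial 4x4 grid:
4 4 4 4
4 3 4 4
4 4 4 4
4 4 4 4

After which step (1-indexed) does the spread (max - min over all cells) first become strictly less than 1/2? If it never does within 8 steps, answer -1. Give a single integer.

Answer: 1

Derivation:
Step 1: max=4, min=15/4, spread=1/4
  -> spread < 1/2 first at step 1
Step 2: max=4, min=189/50, spread=11/50
Step 3: max=4, min=9233/2400, spread=367/2400
Step 4: max=2387/600, min=41629/10800, spread=1337/10800
Step 5: max=71531/18000, min=1254331/324000, spread=33227/324000
Step 6: max=427951/108000, min=37665673/9720000, spread=849917/9720000
Step 7: max=6411467/1620000, min=1132685653/291600000, spread=21378407/291600000
Step 8: max=1920311657/486000000, min=34025537629/8748000000, spread=540072197/8748000000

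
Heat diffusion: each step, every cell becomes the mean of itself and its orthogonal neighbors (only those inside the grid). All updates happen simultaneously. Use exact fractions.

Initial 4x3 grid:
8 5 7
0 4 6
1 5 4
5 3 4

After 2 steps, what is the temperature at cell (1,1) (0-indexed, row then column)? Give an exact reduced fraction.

Answer: 219/50

Derivation:
Step 1: cell (1,1) = 4
Step 2: cell (1,1) = 219/50
Full grid after step 2:
  163/36 61/12 23/4
  43/12 219/50 5
  31/10 383/100 64/15
  10/3 859/240 38/9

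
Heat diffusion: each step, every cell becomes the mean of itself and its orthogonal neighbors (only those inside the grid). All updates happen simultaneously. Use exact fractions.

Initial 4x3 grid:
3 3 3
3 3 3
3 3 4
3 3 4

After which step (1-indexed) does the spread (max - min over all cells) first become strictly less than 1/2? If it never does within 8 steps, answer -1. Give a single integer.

Answer: 2

Derivation:
Step 1: max=11/3, min=3, spread=2/3
Step 2: max=125/36, min=3, spread=17/36
  -> spread < 1/2 first at step 2
Step 3: max=457/135, min=3, spread=52/135
Step 4: max=430049/129600, min=5447/1800, spread=7573/25920
Step 5: max=25497001/7776000, min=82217/27000, spread=363701/1555200
Step 6: max=1515533999/466560000, min=2207413/720000, spread=681043/3732480
Step 7: max=90350137141/27993600000, min=599082089/194400000, spread=163292653/1119744000
Step 8: max=5393675884319/1679616000000, min=18053139163/5832000000, spread=1554974443/13436928000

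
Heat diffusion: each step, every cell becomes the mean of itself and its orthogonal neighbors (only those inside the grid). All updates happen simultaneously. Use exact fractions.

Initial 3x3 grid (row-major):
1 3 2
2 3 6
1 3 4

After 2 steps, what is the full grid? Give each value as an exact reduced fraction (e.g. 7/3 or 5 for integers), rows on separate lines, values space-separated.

After step 1:
  2 9/4 11/3
  7/4 17/5 15/4
  2 11/4 13/3
After step 2:
  2 679/240 29/9
  183/80 139/50 303/80
  13/6 749/240 65/18

Answer: 2 679/240 29/9
183/80 139/50 303/80
13/6 749/240 65/18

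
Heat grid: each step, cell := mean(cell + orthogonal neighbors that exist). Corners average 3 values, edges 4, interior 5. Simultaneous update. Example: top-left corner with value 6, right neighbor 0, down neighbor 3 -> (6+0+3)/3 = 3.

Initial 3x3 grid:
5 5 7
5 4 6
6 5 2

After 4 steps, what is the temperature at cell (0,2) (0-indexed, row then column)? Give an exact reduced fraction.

Step 1: cell (0,2) = 6
Step 2: cell (0,2) = 16/3
Step 3: cell (0,2) = 47/9
Step 4: cell (0,2) = 3667/720
Full grid after step 4:
  14663/2880 295573/57600 3667/720
  216211/43200 356353/72000 858169/172800
  125987/25920 835619/172800 7757/1620

Answer: 3667/720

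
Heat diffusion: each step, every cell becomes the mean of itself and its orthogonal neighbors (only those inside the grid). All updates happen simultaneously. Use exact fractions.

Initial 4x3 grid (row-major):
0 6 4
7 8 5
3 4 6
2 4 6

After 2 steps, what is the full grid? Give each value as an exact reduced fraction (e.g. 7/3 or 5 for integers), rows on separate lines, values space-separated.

After step 1:
  13/3 9/2 5
  9/2 6 23/4
  4 5 21/4
  3 4 16/3
After step 2:
  40/9 119/24 61/12
  113/24 103/20 11/2
  33/8 97/20 16/3
  11/3 13/3 175/36

Answer: 40/9 119/24 61/12
113/24 103/20 11/2
33/8 97/20 16/3
11/3 13/3 175/36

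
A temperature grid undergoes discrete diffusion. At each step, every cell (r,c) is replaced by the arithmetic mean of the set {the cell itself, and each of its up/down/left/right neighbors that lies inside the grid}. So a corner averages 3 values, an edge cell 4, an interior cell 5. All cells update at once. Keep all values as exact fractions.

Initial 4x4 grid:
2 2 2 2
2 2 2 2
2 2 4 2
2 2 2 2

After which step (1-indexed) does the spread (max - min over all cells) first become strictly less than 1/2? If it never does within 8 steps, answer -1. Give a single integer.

Answer: 2

Derivation:
Step 1: max=5/2, min=2, spread=1/2
Step 2: max=61/25, min=2, spread=11/25
  -> spread < 1/2 first at step 2
Step 3: max=2767/1200, min=2, spread=367/1200
Step 4: max=12371/5400, min=613/300, spread=1337/5400
Step 5: max=365669/162000, min=18469/9000, spread=33227/162000
Step 6: max=10934327/4860000, min=112049/54000, spread=849917/4860000
Step 7: max=325314347/145800000, min=1688533/810000, spread=21378407/145800000
Step 8: max=9714462371/4374000000, min=509688343/243000000, spread=540072197/4374000000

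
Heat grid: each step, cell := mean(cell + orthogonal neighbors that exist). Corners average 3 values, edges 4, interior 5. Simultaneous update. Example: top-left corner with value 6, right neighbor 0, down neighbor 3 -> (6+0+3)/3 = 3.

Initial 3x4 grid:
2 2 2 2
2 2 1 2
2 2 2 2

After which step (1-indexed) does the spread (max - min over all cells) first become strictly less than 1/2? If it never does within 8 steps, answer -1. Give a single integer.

Step 1: max=2, min=7/4, spread=1/4
  -> spread < 1/2 first at step 1
Step 2: max=2, min=177/100, spread=23/100
Step 3: max=787/400, min=8789/4800, spread=131/960
Step 4: max=14009/7200, min=79849/43200, spread=841/8640
Step 5: max=2786627/1440000, min=32017949/17280000, spread=56863/691200
Step 6: max=24930457/12960000, min=289505659/155520000, spread=386393/6220800
Step 7: max=9947641187/5184000000, min=116022276869/62208000000, spread=26795339/497664000
Step 8: max=594993850333/311040000000, min=6981144285871/3732480000000, spread=254051069/5971968000

Answer: 1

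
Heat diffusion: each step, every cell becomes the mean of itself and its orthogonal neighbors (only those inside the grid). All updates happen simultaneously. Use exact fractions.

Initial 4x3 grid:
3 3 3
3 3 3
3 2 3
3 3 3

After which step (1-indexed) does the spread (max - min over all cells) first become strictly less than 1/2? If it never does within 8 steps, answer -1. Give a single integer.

Step 1: max=3, min=11/4, spread=1/4
  -> spread < 1/2 first at step 1
Step 2: max=3, min=277/100, spread=23/100
Step 3: max=1187/400, min=13589/4800, spread=131/960
Step 4: max=21209/7200, min=123049/43200, spread=841/8640
Step 5: max=4226627/1440000, min=49297949/17280000, spread=56863/691200
Step 6: max=37890457/12960000, min=445025659/155520000, spread=386393/6220800
Step 7: max=15131641187/5184000000, min=178230276869/62208000000, spread=26795339/497664000
Step 8: max=906033850333/311040000000, min=10713624285871/3732480000000, spread=254051069/5971968000

Answer: 1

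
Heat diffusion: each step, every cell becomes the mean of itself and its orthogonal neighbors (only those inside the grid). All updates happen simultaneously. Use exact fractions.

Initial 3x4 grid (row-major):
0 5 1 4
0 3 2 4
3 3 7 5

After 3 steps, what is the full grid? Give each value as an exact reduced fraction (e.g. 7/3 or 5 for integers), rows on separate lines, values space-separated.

Answer: 4411/2160 709/288 1433/480 301/90
3239/1440 821/300 4123/1200 2155/576
1837/720 305/96 5509/1440 2261/540

Derivation:
After step 1:
  5/3 9/4 3 3
  3/2 13/5 17/5 15/4
  2 4 17/4 16/3
After step 2:
  65/36 571/240 233/80 13/4
  233/120 11/4 17/5 929/240
  5/2 257/80 1019/240 40/9
After step 3:
  4411/2160 709/288 1433/480 301/90
  3239/1440 821/300 4123/1200 2155/576
  1837/720 305/96 5509/1440 2261/540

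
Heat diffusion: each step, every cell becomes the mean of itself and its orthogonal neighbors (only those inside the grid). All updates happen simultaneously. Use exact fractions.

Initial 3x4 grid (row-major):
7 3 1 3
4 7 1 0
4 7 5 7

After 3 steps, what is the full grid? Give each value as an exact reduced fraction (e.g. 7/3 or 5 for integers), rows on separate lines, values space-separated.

Answer: 2461/540 7213/1800 10771/3600 5333/2160
35617/7200 26161/6000 1331/375 43399/14400
3683/720 11659/2400 10039/2400 147/40

Derivation:
After step 1:
  14/3 9/2 2 4/3
  11/2 22/5 14/5 11/4
  5 23/4 5 4
After step 2:
  44/9 467/120 319/120 73/36
  587/120 459/100 339/100 653/240
  65/12 403/80 351/80 47/12
After step 3:
  2461/540 7213/1800 10771/3600 5333/2160
  35617/7200 26161/6000 1331/375 43399/14400
  3683/720 11659/2400 10039/2400 147/40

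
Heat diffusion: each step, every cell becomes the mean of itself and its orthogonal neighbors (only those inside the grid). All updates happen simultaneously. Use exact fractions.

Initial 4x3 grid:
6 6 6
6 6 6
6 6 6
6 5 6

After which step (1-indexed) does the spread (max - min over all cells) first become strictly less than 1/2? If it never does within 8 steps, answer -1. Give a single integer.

Step 1: max=6, min=17/3, spread=1/3
  -> spread < 1/2 first at step 1
Step 2: max=6, min=1373/240, spread=67/240
Step 3: max=6, min=12523/2160, spread=437/2160
Step 4: max=5991/1000, min=5026469/864000, spread=29951/172800
Step 5: max=20171/3375, min=45440179/7776000, spread=206761/1555200
Step 6: max=32234329/5400000, min=18206204429/3110400000, spread=14430763/124416000
Step 7: max=2574347273/432000000, min=1094636258311/186624000000, spread=139854109/1492992000
Step 8: max=231428771023/38880000000, min=65762168109749/11197440000000, spread=7114543559/89579520000

Answer: 1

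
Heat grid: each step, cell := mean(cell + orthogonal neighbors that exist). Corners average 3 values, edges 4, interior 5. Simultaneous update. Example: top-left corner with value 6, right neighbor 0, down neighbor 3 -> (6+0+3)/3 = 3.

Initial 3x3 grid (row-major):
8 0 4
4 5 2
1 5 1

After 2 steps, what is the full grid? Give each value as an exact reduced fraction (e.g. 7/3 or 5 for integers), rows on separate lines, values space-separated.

Answer: 17/4 269/80 37/12
451/120 359/100 163/60
65/18 61/20 26/9

Derivation:
After step 1:
  4 17/4 2
  9/2 16/5 3
  10/3 3 8/3
After step 2:
  17/4 269/80 37/12
  451/120 359/100 163/60
  65/18 61/20 26/9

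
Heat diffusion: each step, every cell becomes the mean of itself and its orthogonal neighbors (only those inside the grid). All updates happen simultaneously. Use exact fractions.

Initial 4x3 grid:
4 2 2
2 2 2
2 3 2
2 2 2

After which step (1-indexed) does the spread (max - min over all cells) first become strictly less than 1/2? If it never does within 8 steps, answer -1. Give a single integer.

Answer: 2

Derivation:
Step 1: max=8/3, min=2, spread=2/3
Step 2: max=23/9, min=169/80, spread=319/720
  -> spread < 1/2 first at step 2
Step 3: max=5257/2160, min=767/360, spread=131/432
Step 4: max=38551/16200, min=92951/43200, spread=5911/25920
Step 5: max=9106181/3888000, min=5598979/2592000, spread=56617/311040
Step 6: max=540372829/233280000, min=338183861/155520000, spread=2647763/18662400
Step 7: max=32176491311/13996800000, min=20393857999/9331200000, spread=25371269/223948800
Step 8: max=1919473973749/839808000000, min=1229349142541/559872000000, spread=1207204159/13436928000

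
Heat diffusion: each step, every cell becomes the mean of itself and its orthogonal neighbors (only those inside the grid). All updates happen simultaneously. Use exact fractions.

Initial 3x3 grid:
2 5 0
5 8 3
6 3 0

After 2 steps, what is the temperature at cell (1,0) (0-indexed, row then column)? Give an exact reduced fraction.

Step 1: cell (1,0) = 21/4
Step 2: cell (1,0) = 1123/240
Full grid after step 2:
  13/3 913/240 55/18
  1123/240 104/25 733/240
  85/18 943/240 3

Answer: 1123/240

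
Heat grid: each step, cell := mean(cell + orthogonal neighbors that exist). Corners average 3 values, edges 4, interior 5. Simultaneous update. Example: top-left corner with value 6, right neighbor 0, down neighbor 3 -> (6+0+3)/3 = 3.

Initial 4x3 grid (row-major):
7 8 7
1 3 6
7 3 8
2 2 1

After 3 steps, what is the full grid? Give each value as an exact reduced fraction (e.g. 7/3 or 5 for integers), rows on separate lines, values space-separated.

After step 1:
  16/3 25/4 7
  9/2 21/5 6
  13/4 23/5 9/2
  11/3 2 11/3
After step 2:
  193/36 1367/240 77/12
  1037/240 511/100 217/40
  961/240 371/100 563/120
  107/36 209/60 61/18
After step 3:
  692/135 81301/14400 1403/240
  33833/7200 14557/3000 6493/1200
  27013/7200 25199/6000 7747/1800
  7531/2160 12199/3600 4163/1080

Answer: 692/135 81301/14400 1403/240
33833/7200 14557/3000 6493/1200
27013/7200 25199/6000 7747/1800
7531/2160 12199/3600 4163/1080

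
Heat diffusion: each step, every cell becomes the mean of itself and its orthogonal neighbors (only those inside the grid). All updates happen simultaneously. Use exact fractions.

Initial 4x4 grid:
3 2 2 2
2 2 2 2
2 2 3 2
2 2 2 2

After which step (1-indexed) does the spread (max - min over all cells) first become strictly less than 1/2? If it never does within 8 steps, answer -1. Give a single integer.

Step 1: max=7/3, min=2, spread=1/3
  -> spread < 1/2 first at step 1
Step 2: max=41/18, min=2, spread=5/18
Step 3: max=473/216, min=83/40, spread=31/270
Step 4: max=70717/32400, min=7483/3600, spread=337/3240
Step 5: max=2097091/972000, min=227153/108000, spread=26357/486000
Step 6: max=2510821/1166400, min=455153/216000, spread=132487/2916000
Step 7: max=74992651/34992000, min=205641889/97200000, spread=12019637/437400000
Step 8: max=56154560437/26244000000, min=6175958063/2916000000, spread=57093787/2624400000

Answer: 1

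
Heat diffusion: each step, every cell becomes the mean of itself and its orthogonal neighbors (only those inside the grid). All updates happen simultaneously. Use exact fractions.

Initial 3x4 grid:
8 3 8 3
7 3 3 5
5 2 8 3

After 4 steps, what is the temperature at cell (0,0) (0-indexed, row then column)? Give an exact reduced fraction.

Answer: 44729/8640

Derivation:
Step 1: cell (0,0) = 6
Step 2: cell (0,0) = 23/4
Step 3: cell (0,0) = 1871/360
Step 4: cell (0,0) = 44729/8640
Full grid after step 4:
  44729/8640 23527/4800 209059/43200 2987/648
  851717/172800 352441/72000 82099/18000 402943/86400
  126337/25920 99559/21600 100067/21600 11609/2592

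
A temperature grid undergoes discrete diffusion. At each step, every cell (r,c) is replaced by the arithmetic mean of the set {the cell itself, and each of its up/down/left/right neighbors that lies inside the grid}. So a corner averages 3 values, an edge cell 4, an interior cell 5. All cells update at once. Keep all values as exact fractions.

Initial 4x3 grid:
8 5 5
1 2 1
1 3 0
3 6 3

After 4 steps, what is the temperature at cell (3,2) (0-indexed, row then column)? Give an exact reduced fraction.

Answer: 38959/14400

Derivation:
Step 1: cell (3,2) = 3
Step 2: cell (3,2) = 17/6
Step 3: cell (3,2) = 989/360
Step 4: cell (3,2) = 38959/14400
Full grid after step 4:
  57307/16200 184559/54000 211603/64800
  343073/108000 553313/180000 626521/216000
  314923/108000 996001/360000 193907/72000
  371581/129600 2430869/864000 38959/14400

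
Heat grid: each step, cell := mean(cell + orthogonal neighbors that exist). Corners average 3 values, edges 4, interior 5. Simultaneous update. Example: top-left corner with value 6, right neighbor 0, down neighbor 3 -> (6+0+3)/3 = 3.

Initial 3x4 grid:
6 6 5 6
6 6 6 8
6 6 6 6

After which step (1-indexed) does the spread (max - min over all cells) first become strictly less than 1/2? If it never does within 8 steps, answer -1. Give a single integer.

Step 1: max=20/3, min=23/4, spread=11/12
Step 2: max=257/40, min=47/8, spread=11/20
Step 3: max=6851/1080, min=427/72, spread=223/540
  -> spread < 1/2 first at step 3
Step 4: max=405907/64800, min=64277/10800, spread=4049/12960
Step 5: max=24217193/3888000, min=1933619/324000, spread=202753/777600
Step 6: max=1445272207/233280000, min=29106559/4860000, spread=385259/1866240
Step 7: max=86423012813/13996800000, min=1750976981/291600000, spread=95044709/559872000
Step 8: max=5170514610967/839808000000, min=105319966429/17496000000, spread=921249779/6718464000

Answer: 3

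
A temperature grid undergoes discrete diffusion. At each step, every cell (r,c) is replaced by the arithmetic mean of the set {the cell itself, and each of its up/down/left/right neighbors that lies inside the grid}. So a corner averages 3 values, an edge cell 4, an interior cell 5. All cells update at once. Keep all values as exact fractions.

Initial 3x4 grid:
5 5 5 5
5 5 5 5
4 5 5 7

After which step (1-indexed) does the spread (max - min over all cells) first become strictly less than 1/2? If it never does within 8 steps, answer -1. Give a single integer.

Answer: 4

Derivation:
Step 1: max=17/3, min=14/3, spread=1
Step 2: max=50/9, min=85/18, spread=5/6
Step 3: max=2315/432, min=13963/2880, spread=4411/8640
Step 4: max=34351/6480, min=126643/25920, spread=3587/8640
  -> spread < 1/2 first at step 4
Step 5: max=4071067/777600, min=50988211/10368000, spread=9878047/31104000
Step 6: max=242765783/46656000, min=153855167/31104000, spread=4793213/18662400
Step 7: max=14481647257/2799360000, min=185277284011/37324800000, spread=23434038247/111974400000
Step 8: max=865615322963/167961600000, min=557807485567/111974400000, spread=2312327569/13436928000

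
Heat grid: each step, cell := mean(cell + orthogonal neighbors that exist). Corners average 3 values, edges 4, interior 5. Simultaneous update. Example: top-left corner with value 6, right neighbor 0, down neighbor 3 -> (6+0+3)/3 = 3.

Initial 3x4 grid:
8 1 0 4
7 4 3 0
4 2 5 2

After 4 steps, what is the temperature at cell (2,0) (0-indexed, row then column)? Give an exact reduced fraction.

Answer: 538531/129600

Derivation:
Step 1: cell (2,0) = 13/3
Step 2: cell (2,0) = 83/18
Step 3: cell (2,0) = 4657/1080
Step 4: cell (2,0) = 538531/129600
Full grid after step 4:
  532831/129600 759491/216000 587291/216000 297421/129600
  3610849/864000 1299071/360000 1012421/360000 2057899/864000
  538531/129600 785741/216000 637541/216000 331321/129600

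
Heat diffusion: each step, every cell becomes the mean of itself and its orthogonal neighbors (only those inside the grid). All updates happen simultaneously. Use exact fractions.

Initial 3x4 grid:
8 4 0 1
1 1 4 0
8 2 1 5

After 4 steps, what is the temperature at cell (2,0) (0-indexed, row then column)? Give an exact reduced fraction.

Answer: 217111/64800

Derivation:
Step 1: cell (2,0) = 11/3
Step 2: cell (2,0) = 67/18
Step 3: cell (2,0) = 3767/1080
Step 4: cell (2,0) = 217111/64800
Full grid after step 4:
  218561/64800 316321/108000 240811/108000 126191/64800
  163991/48000 175457/60000 426221/180000 852229/432000
  217111/64800 323321/108000 9743/4000 47647/21600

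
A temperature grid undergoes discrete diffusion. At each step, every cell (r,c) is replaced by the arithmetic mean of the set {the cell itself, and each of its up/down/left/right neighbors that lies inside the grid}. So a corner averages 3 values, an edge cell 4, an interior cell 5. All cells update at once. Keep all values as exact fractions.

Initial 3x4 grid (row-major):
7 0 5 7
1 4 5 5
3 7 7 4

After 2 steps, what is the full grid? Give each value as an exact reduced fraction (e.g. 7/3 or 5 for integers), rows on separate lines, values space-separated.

After step 1:
  8/3 4 17/4 17/3
  15/4 17/5 26/5 21/4
  11/3 21/4 23/4 16/3
After step 2:
  125/36 859/240 1147/240 91/18
  809/240 108/25 477/100 429/80
  38/9 271/60 323/60 49/9

Answer: 125/36 859/240 1147/240 91/18
809/240 108/25 477/100 429/80
38/9 271/60 323/60 49/9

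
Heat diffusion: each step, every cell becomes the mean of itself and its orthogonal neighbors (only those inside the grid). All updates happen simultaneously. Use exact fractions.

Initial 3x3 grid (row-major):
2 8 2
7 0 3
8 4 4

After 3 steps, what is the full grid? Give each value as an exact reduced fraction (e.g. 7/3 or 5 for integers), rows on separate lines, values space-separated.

After step 1:
  17/3 3 13/3
  17/4 22/5 9/4
  19/3 4 11/3
After step 2:
  155/36 87/20 115/36
  413/80 179/50 293/80
  175/36 23/5 119/36
After step 3:
  9949/2160 1543/400 8069/2160
  21491/4800 4271/1000 5497/1600
  10529/2160 613/150 8329/2160

Answer: 9949/2160 1543/400 8069/2160
21491/4800 4271/1000 5497/1600
10529/2160 613/150 8329/2160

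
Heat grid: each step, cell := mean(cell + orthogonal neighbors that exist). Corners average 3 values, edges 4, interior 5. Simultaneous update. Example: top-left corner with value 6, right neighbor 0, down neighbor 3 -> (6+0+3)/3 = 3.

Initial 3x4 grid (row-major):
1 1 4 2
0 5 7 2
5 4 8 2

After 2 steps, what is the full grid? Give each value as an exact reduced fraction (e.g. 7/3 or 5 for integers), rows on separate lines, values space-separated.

After step 1:
  2/3 11/4 7/2 8/3
  11/4 17/5 26/5 13/4
  3 11/2 21/4 4
After step 2:
  37/18 619/240 847/240 113/36
  589/240 98/25 103/25 907/240
  15/4 343/80 399/80 25/6

Answer: 37/18 619/240 847/240 113/36
589/240 98/25 103/25 907/240
15/4 343/80 399/80 25/6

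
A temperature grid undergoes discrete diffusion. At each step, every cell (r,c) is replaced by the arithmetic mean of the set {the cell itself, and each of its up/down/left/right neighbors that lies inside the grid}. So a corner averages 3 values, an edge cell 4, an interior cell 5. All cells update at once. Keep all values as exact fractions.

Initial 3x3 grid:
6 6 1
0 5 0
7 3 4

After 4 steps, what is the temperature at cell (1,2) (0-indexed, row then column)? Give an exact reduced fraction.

Answer: 1348571/432000

Derivation:
Step 1: cell (1,2) = 5/2
Step 2: cell (1,2) = 299/120
Step 3: cell (1,2) = 22693/7200
Step 4: cell (1,2) = 1348571/432000
Full grid after step 4:
  41273/10800 1490821/432000 106069/32400
  1604071/432000 426643/120000 1348571/432000
  490051/129600 2954017/864000 422251/129600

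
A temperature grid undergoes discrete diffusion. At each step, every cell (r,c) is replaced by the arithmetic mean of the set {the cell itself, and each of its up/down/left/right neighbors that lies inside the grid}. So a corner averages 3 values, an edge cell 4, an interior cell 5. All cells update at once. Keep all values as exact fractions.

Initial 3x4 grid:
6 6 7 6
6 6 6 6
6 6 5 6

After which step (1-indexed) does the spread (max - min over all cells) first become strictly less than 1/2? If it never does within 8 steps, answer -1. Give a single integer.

Step 1: max=19/3, min=17/3, spread=2/3
Step 2: max=149/24, min=139/24, spread=5/12
  -> spread < 1/2 first at step 2
Step 3: max=1325/216, min=1267/216, spread=29/108
Step 4: max=329/54, min=319/54, spread=5/27
Step 5: max=15719/2592, min=15385/2592, spread=167/1296
Step 6: max=47009/7776, min=46303/7776, spread=353/3888
Step 7: max=1125739/186624, min=1113749/186624, spread=5995/93312
Step 8: max=6744023/1119744, min=6692905/1119744, spread=25559/559872

Answer: 2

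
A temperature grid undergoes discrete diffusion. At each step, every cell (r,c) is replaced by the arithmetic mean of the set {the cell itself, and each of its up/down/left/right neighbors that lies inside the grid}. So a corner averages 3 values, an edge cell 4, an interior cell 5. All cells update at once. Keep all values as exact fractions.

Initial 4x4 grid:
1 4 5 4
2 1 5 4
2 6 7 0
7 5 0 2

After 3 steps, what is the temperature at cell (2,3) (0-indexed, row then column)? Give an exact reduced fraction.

Answer: 5743/1800

Derivation:
Step 1: cell (2,3) = 13/4
Step 2: cell (2,3) = 323/120
Step 3: cell (2,3) = 5743/1800
Full grid after step 3:
  757/270 22997/7200 27341/7200 8519/2160
  21707/7200 2611/750 4501/1200 6479/1800
  27139/7200 22777/6000 10469/3000 5743/1800
  8887/2160 14207/3600 12191/3600 2963/1080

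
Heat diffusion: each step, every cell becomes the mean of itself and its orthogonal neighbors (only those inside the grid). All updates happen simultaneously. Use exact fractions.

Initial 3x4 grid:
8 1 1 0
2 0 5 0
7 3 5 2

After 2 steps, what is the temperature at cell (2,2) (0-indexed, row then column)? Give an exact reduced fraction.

Step 1: cell (2,2) = 15/4
Step 2: cell (2,2) = 361/120
Full grid after step 2:
  125/36 607/240 407/240 23/18
  847/240 149/50 233/100 397/240
  4 137/40 361/120 47/18

Answer: 361/120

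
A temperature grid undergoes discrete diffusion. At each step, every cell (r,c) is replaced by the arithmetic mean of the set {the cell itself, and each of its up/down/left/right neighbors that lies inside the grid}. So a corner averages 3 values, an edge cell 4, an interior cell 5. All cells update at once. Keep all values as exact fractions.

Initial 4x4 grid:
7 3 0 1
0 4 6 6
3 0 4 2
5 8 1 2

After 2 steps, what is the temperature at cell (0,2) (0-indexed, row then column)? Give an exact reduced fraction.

Step 1: cell (0,2) = 5/2
Step 2: cell (0,2) = 37/12
Full grid after step 2:
  31/9 179/60 37/12 103/36
  343/120 87/25 309/100 163/48
  439/120 29/10 353/100 691/240
  65/18 983/240 691/240 107/36

Answer: 37/12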